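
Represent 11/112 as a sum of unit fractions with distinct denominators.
1/11 + 1/137 + 1/168784

Greedy algorithm:
11/112: ceiling(112/11) = 11, use 1/11
9/1232: ceiling(1232/9) = 137, use 1/137
1/168784: ceiling(168784/1) = 168784, use 1/168784
Result: 11/112 = 1/11 + 1/137 + 1/168784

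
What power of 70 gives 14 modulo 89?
87

Baby-step giant-step with step n = ⌈√89⌉ = 10.
Baby steps 70^j mod 89 (j:value) for j=0..9: 0:1, 1:70, 2:5, 3:83, 4:25, 5:59, 6:36, 7:28, 8:2, 9:51.
Giant-step multiplier: 70^(-10) ≡ 70^(88-10) = 70^78 ≡ 9 (mod 89).
Giant steps γ_i = 14·9^i mod 89: γ_0=14, γ_1=37, γ_2=66, γ_3=60, γ_4=6, γ_5=54, γ_6=41, γ_7=13, γ_8=28 (in table at j=7).
x = i·n + j = 8·10 + 7 = 87.
Check: 70^87 ≡ 14 (mod 89).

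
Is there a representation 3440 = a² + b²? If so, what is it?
Not possible

Factorization: 3440 = 2^4 × 5 × 43
By Fermat: n is sum of two squares iff every prime p ≡ 3 (mod 4) appears to even power.
Prime(s) ≡ 3 (mod 4) with odd exponent: [(43, 1)]
Therefore 3440 cannot be expressed as a² + b².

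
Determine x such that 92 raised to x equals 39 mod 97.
47

Baby-step giant-step with step n = ⌈√97⌉ = 10.
Baby steps 92^j mod 97 (j:value) for j=0..9: 0:1, 1:92, 2:25, 3:69, 4:43, 5:76, 6:8, 7:57, 8:6, 9:67.
Giant-step multiplier: 92^(-10) ≡ 92^(96-10) = 92^86 ≡ 11 (mod 97).
Giant steps γ_i = 39·11^i mod 97: γ_0=39, γ_1=41, γ_2=63, γ_3=14, γ_4=57 (in table at j=7).
x = i·n + j = 4·10 + 7 = 47.
Check: 92^47 ≡ 39 (mod 97).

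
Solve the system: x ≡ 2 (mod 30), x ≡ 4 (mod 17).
242

Using Chinese Remainder Theorem:
M = 30 × 17 = 510
M1 = 17, M2 = 30
y1 = 17^(-1) mod 30 = 23
y2 = 30^(-1) mod 17 = 4
x = (2×17×23 + 4×30×4) mod 510 = 242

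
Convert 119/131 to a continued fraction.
[0; 1, 9, 1, 11]

Euclidean algorithm steps:
119 = 0 × 131 + 119
131 = 1 × 119 + 12
119 = 9 × 12 + 11
12 = 1 × 11 + 1
11 = 11 × 1 + 0
Continued fraction: [0; 1, 9, 1, 11]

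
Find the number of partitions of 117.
1327710076

p(n) counts ways to write n as a sum of positive integers (order ignored).
Euler's pentagonal recurrence: p(k) = p(k-1) + p(k-2) - p(k-5) - p(k-7) + p(k-12) + p(k-15) - ... (offsets j(3j∓1)/2, signs ++--, p(0)=1, p(<0)=0).
DP table for k = 0..116: p(0)=1, p(1)=1, p(2)=2, p(3)=3, p(4)=5, p(5)=7, p(6)=11, p(7)=15, p(8)=22, p(9)=30, p(10)=42, p(11)=56, p(12)=77, p(13)=101, p(14)=135, p(15)=176, p(16)=231, p(17)=297, p(18)=385, p(19)=490, p(20)=627, p(21)=792, p(22)=1002, p(23)=1255, p(24)=1575, p(25)=1958, p(26)=2436, p(27)=3010, p(28)=3718, p(29)=4565, p(30)=5604, p(31)=6842, p(32)=8349, p(33)=10143, p(34)=12310, p(35)=14883, p(36)=17977, p(37)=21637, p(38)=26015, p(39)=31185, p(40)=37338, p(41)=44583, p(42)=53174, p(43)=63261, p(44)=75175, p(45)=89134, p(46)=105558, p(47)=124754, p(48)=147273, p(49)=173525, p(50)=204226, p(51)=239943, p(52)=281589, p(53)=329931, p(54)=386155, p(55)=451276, p(56)=526823, p(57)=614154, p(58)=715220, p(59)=831820, p(60)=966467, p(61)=1121505, p(62)=1300156, p(63)=1505499, p(64)=1741630, p(65)=2012558, p(66)=2323520, p(67)=2679689, p(68)=3087735, p(69)=3554345, p(70)=4087968, p(71)=4697205, p(72)=5392783, p(73)=6185689, p(74)=7089500, p(75)=8118264, p(76)=9289091, p(77)=10619863, p(78)=12132164, p(79)=13848650, p(80)=15796476, p(81)=18004327, p(82)=20506255, p(83)=23338469, p(84)=26543660, p(85)=30167357, p(86)=34262962, p(87)=38887673, p(88)=44108109, p(89)=49995925, p(90)=56634173, p(91)=64112359, p(92)=72533807, p(93)=82010177, p(94)=92669720, p(95)=104651419, p(96)=118114304, p(97)=133230930, p(98)=150198136, p(99)=169229875, p(100)=190569292, p(101)=214481126, p(102)=241265379, p(103)=271248950, p(104)=304801365, p(105)=342325709, p(106)=384276336, p(107)=431149389, p(108)=483502844, p(109)=541946240, p(110)=607163746, p(111)=679903203, p(112)=761002156, p(113)=851376628, p(114)=952050665, p(115)=1064144451, p(116)=1188908248.
Final step: p(117) = p(116) + p(115) - p(112) - p(110) + p(105) + p(102) - p(95) - p(91) + p(82) + p(77) - p(66) - p(60) + p(47) + p(40) - p(25) - p(17) + p(0)
= 1188908248 + 1064144451 - 761002156 - 607163746 + 342325709 + 241265379 - 104651419 - 64112359 + 20506255 + 10619863 - 2323520 - 966467 + 124754 + 37338 - 1958 - 297 + 1
= 1327710076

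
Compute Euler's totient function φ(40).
16

40 = 2^3 × 5
φ(n) = n × ∏(1 - 1/p) for each prime p dividing n
φ(40) = 40 × (1 - 1/2) × (1 - 1/5) = 16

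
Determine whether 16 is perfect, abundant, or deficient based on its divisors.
deficient

Proper divisors of 16: sum = 1 + 2 + 4 + 8 = 15
Since 15 < 16, 16 is deficient.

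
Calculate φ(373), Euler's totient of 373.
372

373 = 373
φ(n) = n × ∏(1 - 1/p) for each prime p dividing n
φ(373) = 373 × (1 - 1/373) = 372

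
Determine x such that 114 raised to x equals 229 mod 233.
140

Baby-step giant-step with step n = ⌈√233⌉ = 16.
Baby steps 114^j mod 233 (j:value) for j=0..15: 0:1, 1:114, 2:181, 3:130, 4:141, 5:230, 6:124, 7:156, 8:76, 9:43, 10:9, 11:94, 12:231, 13:5, 14:104, 15:206.
Giant-step multiplier: 114^(-16) ≡ 114^(232-16) = 114^216 ≡ 19 (mod 233).
Giant steps γ_i = 229·19^i mod 233: γ_0=229, γ_1=157, γ_2=187, γ_3=58, γ_4=170, γ_5=201, γ_6=91, γ_7=98, γ_8=231 (in table at j=12).
x = i·n + j = 8·16 + 12 = 140.
Check: 114^140 ≡ 229 (mod 233).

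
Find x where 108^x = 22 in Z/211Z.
83

Baby-step giant-step with step n = ⌈√211⌉ = 15.
Baby steps 108^j mod 211 (j:value) for j=0..14: 0:1, 1:108, 2:59, 3:42, 4:105, 5:157, 6:76, 7:190, 8:53, 9:27, 10:173, 11:116, 12:79, 13:92, 14:19.
Giant-step multiplier: 108^(-15) ≡ 108^(210-15) = 108^195 ≡ 40 (mod 211).
Giant steps γ_i = 22·40^i mod 211: γ_0=22, γ_1=36, γ_2=174, γ_3=208, γ_4=91, γ_5=53 (in table at j=8).
x = i·n + j = 5·15 + 8 = 83.
Check: 108^83 ≡ 22 (mod 211).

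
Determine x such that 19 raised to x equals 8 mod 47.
38

Baby-step giant-step with step n = ⌈√47⌉ = 7.
Baby steps 19^j mod 47 (j:value) for j=0..6: 0:1, 1:19, 2:32, 3:44, 4:37, 5:45, 6:9.
Giant-step multiplier: 19^(-7) ≡ 19^(46-7) = 19^39 ≡ 11 (mod 47).
Giant steps γ_i = 8·11^i mod 47: γ_0=8, γ_1=41, γ_2=28, γ_3=26, γ_4=4, γ_5=44 (in table at j=3).
x = i·n + j = 5·7 + 3 = 38.
Check: 19^38 ≡ 8 (mod 47).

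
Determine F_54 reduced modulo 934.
628

Matrix identity: Q^n = [[F_(n+1), F_n], [F_n, F_(n-1)]] with Q = [[1,1],[1,0]].
n = 54 = 110110₂. Square-and-multiply, entries mod 934:
Q^1 = [[1,1],[1,0]]
Q^3 = (Q^1)²·Q = [[3,2],[2,1]]
Q^6 = (Q^3)² = [[13,8],[8,5]]
Q^13 = (Q^6)²·Q = [[377,233],[233,144]]
Q^27 = (Q^13)²·Q = [[251,278],[278,907]]
Q^54 = (Q^27)² = [[185,628],[628,491]]
F_54 mod 934 = Q^54[0][1] = 628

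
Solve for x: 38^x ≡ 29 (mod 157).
57

Baby-step giant-step with step n = ⌈√157⌉ = 13.
Baby steps 38^j mod 157 (j:value) for j=0..12: 0:1, 1:38, 2:31, 3:79, 4:19, 5:94, 6:118, 7:88, 8:47, 9:59, 10:44, 11:102, 12:108.
Giant-step multiplier: 38^(-13) ≡ 38^(156-13) = 38^143 ≡ 50 (mod 157).
Giant steps γ_i = 29·50^i mod 157: γ_0=29, γ_1=37, γ_2=123, γ_3=27, γ_4=94 (in table at j=5).
x = i·n + j = 4·13 + 5 = 57.
Check: 38^57 ≡ 29 (mod 157).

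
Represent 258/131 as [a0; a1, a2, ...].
[1; 1, 31, 1, 3]

Euclidean algorithm steps:
258 = 1 × 131 + 127
131 = 1 × 127 + 4
127 = 31 × 4 + 3
4 = 1 × 3 + 1
3 = 3 × 1 + 0
Continued fraction: [1; 1, 31, 1, 3]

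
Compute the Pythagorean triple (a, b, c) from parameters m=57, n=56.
(113, 6384, 6385)

Euclid's formula: a = m² - n², b = 2mn, c = m² + n²
m = 57, n = 56
a = 57² - 56² = 3249 - 3136 = 113
b = 2 × 57 × 56 = 6384
c = 57² + 56² = 3249 + 3136 = 6385
Verification: 113² + 6384² = 12769 + 40755456 = 40768225 = 6385² ✓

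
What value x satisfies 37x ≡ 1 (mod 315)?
298

gcd(37, 315) = 1, so the inverse exists.
Extended Euclidean algorithm on (315, 37):
315 = 8 × 37 + 19  ⟹  19 = (1)·315 + (-8)·37
37 = 1 × 19 + 18  ⟹  18 = (-1)·315 + (9)·37
19 = 1 × 18 + 1  ⟹  1 = (2)·315 + (-17)·37
So (-17)·37 ≡ 1 (mod 315), i.e. 37^(-1) ≡ -17 ≡ 298 (mod 315).
Check: 37 × 298 = 11026 ≡ 1 (mod 315)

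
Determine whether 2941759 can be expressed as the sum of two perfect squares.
Not possible

Factorization: 2941759 = 37 × 43^3
By Fermat: n is sum of two squares iff every prime p ≡ 3 (mod 4) appears to even power.
Prime(s) ≡ 3 (mod 4) with odd exponent: [(43, 3)]
Therefore 2941759 cannot be expressed as a² + b².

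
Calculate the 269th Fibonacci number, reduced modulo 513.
77

Matrix identity: Q^n = [[F_(n+1), F_n], [F_n, F_(n-1)]] with Q = [[1,1],[1,0]].
n = 269 = 100001101₂. Square-and-multiply, entries mod 513:
Q^1 = [[1,1],[1,0]]
Q^2 = (Q^1)² = [[2,1],[1,1]]
Q^4 = (Q^2)² = [[5,3],[3,2]]
Q^8 = (Q^4)² = [[34,21],[21,13]]
Q^16 = (Q^8)² = [[58,474],[474,97]]
Q^33 = (Q^16)²·Q = [[379,268],[268,111]]
Q^67 = (Q^33)²·Q = [[510,5],[5,505]]
Q^134 = (Q^67)² = [[34,458],[458,89]]
Q^269 = (Q^134)²·Q = [[494,77],[77,417]]
F_269 mod 513 = Q^269[0][1] = 77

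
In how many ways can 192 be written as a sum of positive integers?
1987276856363

p(n) counts ways to write n as a sum of positive integers (order ignored).
Euler's pentagonal recurrence: p(k) = p(k-1) + p(k-2) - p(k-5) - p(k-7) + p(k-12) + p(k-15) - ... (offsets j(3j∓1)/2, signs ++--, p(0)=1, p(<0)=0).
DP table for k = 0..191: p(0)=1, p(1)=1, p(2)=2, p(3)=3, p(4)=5, p(5)=7, p(6)=11, p(7)=15, p(8)=22, p(9)=30, p(10)=42, p(11)=56, p(12)=77, p(13)=101, p(14)=135, p(15)=176, p(16)=231, p(17)=297, p(18)=385, p(19)=490, p(20)=627, p(21)=792, p(22)=1002, p(23)=1255, p(24)=1575, p(25)=1958, p(26)=2436, p(27)=3010, p(28)=3718, p(29)=4565, p(30)=5604, p(31)=6842, p(32)=8349, p(33)=10143, p(34)=12310, p(35)=14883, p(36)=17977, p(37)=21637, p(38)=26015, p(39)=31185, p(40)=37338, p(41)=44583, p(42)=53174, p(43)=63261, p(44)=75175, p(45)=89134, p(46)=105558, p(47)=124754, p(48)=147273, p(49)=173525, p(50)=204226, p(51)=239943, p(52)=281589, p(53)=329931, p(54)=386155, p(55)=451276, p(56)=526823, p(57)=614154, p(58)=715220, p(59)=831820, p(60)=966467, p(61)=1121505, p(62)=1300156, p(63)=1505499, p(64)=1741630, p(65)=2012558, p(66)=2323520, p(67)=2679689, p(68)=3087735, p(69)=3554345, p(70)=4087968, p(71)=4697205, p(72)=5392783, p(73)=6185689, p(74)=7089500, p(75)=8118264, p(76)=9289091, p(77)=10619863, p(78)=12132164, p(79)=13848650, p(80)=15796476, p(81)=18004327, p(82)=20506255, p(83)=23338469, p(84)=26543660, p(85)=30167357, p(86)=34262962, p(87)=38887673, p(88)=44108109, p(89)=49995925, p(90)=56634173, p(91)=64112359, p(92)=72533807, p(93)=82010177, p(94)=92669720, p(95)=104651419, p(96)=118114304, p(97)=133230930, p(98)=150198136, p(99)=169229875, p(100)=190569292, p(101)=214481126, p(102)=241265379, p(103)=271248950, p(104)=304801365, p(105)=342325709, p(106)=384276336, p(107)=431149389, p(108)=483502844, p(109)=541946240, p(110)=607163746, p(111)=679903203, p(112)=761002156, p(113)=851376628, p(114)=952050665, p(115)=1064144451, p(116)=1188908248, p(117)=1327710076, p(118)=1482074143, p(119)=1653668665, p(120)=1844349560, p(121)=2056148051, p(122)=2291320912, p(123)=2552338241, p(124)=2841940500, p(125)=3163127352, p(126)=3519222692, p(127)=3913864295, p(128)=4351078600, p(129)=4835271870, p(130)=5371315400, p(131)=5964539504, p(132)=6620830889, p(133)=7346629512, p(134)=8149040695, p(135)=9035836076, p(136)=10015581680, p(137)=11097645016, p(138)=12292341831, p(139)=13610949895, p(140)=15065878135, p(141)=16670689208, p(142)=18440293320, p(143)=20390982757, p(144)=22540654445, p(145)=24908858009, p(146)=27517052599, p(147)=30388671978, p(148)=33549419497, p(149)=37027355200, p(150)=40853235313, p(151)=45060624582, p(152)=49686288421, p(153)=54770336324, p(154)=60356673280, p(155)=66493182097, p(156)=73232243759, p(157)=80630964769, p(158)=88751778802, p(159)=97662728555, p(160)=107438159466, p(161)=118159068427, p(162)=129913904637, p(163)=142798995930, p(164)=156919475295, p(165)=172389800255, p(166)=189334822579, p(167)=207890420102, p(168)=228204732751, p(169)=250438925115, p(170)=274768617130, p(171)=301384802048, p(172)=330495499613, p(173)=362326859895, p(174)=397125074750, p(175)=435157697830, p(176)=476715857290, p(177)=522115831195, p(178)=571701605655, p(179)=625846753120, p(180)=684957390936, p(181)=749474411781, p(182)=819876908323, p(183)=896684817527, p(184)=980462880430, p(185)=1071823774337, p(186)=1171432692373, p(187)=1280011042268, p(188)=1398341745571, p(189)=1527273599625, p(190)=1667727404093, p(191)=1820701100652.
Final step: p(192) = p(191) + p(190) - p(187) - p(185) + p(180) + p(177) - p(170) - p(166) + p(157) + p(152) - p(141) - p(135) + p(122) + p(115) - p(100) - p(92) + p(75) + p(66) - p(47) - p(37) + p(16) + p(5)
= 1820701100652 + 1667727404093 - 1280011042268 - 1071823774337 + 684957390936 + 522115831195 - 274768617130 - 189334822579 + 80630964769 + 49686288421 - 16670689208 - 9035836076 + 2291320912 + 1064144451 - 190569292 - 72533807 + 8118264 + 2323520 - 124754 - 21637 + 231 + 7
= 1987276856363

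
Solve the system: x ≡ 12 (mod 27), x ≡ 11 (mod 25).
336

Using Chinese Remainder Theorem:
M = 27 × 25 = 675
M1 = 25, M2 = 27
y1 = 25^(-1) mod 27 = 13
y2 = 27^(-1) mod 25 = 13
x = (12×25×13 + 11×27×13) mod 675 = 336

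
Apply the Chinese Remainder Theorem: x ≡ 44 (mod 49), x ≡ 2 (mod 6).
44

Using Chinese Remainder Theorem:
M = 49 × 6 = 294
M1 = 6, M2 = 49
y1 = 6^(-1) mod 49 = 41
y2 = 49^(-1) mod 6 = 1
x = (44×6×41 + 2×49×1) mod 294 = 44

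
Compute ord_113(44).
8

113 is prime, so ord(44) divides φ(113) = 112.
Divisors of 112: 1, 2, 4, 7, 8, 14, 16, 28, 56, 112.
Repeated squaring: 44^1 ≡ 44, 44^2 ≡ 15, 44^4 ≡ 112, 44^8 ≡ 1, 44^16 ≡ 1, 44^32 ≡ 1, 44^64 ≡ 1 (mod 113).
Test 44^d mod 113 for each divisor d in increasing order:
44^1 ≡ 44
44^2 ≡ 15
44^4 ≡ 112
44^7 = 44^4·44^2·44^1 ≡ 18
44^8 ≡ 1  ← first divisor giving 1
The order is 8.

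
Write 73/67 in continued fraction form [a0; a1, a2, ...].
[1; 11, 6]

Euclidean algorithm steps:
73 = 1 × 67 + 6
67 = 11 × 6 + 1
6 = 6 × 1 + 0
Continued fraction: [1; 11, 6]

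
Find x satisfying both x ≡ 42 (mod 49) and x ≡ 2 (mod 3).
140

Using Chinese Remainder Theorem:
M = 49 × 3 = 147
M1 = 3, M2 = 49
y1 = 3^(-1) mod 49 = 33
y2 = 49^(-1) mod 3 = 1
x = (42×3×33 + 2×49×1) mod 147 = 140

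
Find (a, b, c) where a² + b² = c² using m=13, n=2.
(165, 52, 173)

Euclid's formula: a = m² - n², b = 2mn, c = m² + n²
m = 13, n = 2
a = 13² - 2² = 169 - 4 = 165
b = 2 × 13 × 2 = 52
c = 13² + 2² = 169 + 4 = 173
Verification: 165² + 52² = 27225 + 2704 = 29929 = 173² ✓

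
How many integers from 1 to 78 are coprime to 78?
24

78 = 2 × 3 × 13
φ(n) = n × ∏(1 - 1/p) for each prime p dividing n
φ(78) = 78 × (1 - 1/2) × (1 - 1/3) × (1 - 1/13) = 24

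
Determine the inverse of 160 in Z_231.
13

gcd(160, 231) = 1, so the inverse exists.
Extended Euclidean algorithm on (231, 160):
231 = 1 × 160 + 71  ⟹  71 = (1)·231 + (-1)·160
160 = 2 × 71 + 18  ⟹  18 = (-2)·231 + (3)·160
71 = 3 × 18 + 17  ⟹  17 = (7)·231 + (-10)·160
18 = 1 × 17 + 1  ⟹  1 = (-9)·231 + (13)·160
So (13)·160 ≡ 1 (mod 231), i.e. 160^(-1) ≡ 13 (mod 231).
Check: 160 × 13 = 2080 ≡ 1 (mod 231)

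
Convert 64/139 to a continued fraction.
[0; 2, 5, 1, 4, 2]

Euclidean algorithm steps:
64 = 0 × 139 + 64
139 = 2 × 64 + 11
64 = 5 × 11 + 9
11 = 1 × 9 + 2
9 = 4 × 2 + 1
2 = 2 × 1 + 0
Continued fraction: [0; 2, 5, 1, 4, 2]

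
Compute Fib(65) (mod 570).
355

Matrix identity: Q^n = [[F_(n+1), F_n], [F_n, F_(n-1)]] with Q = [[1,1],[1,0]].
n = 65 = 1000001₂. Square-and-multiply, entries mod 570:
Q^1 = [[1,1],[1,0]]
Q^2 = (Q^1)² = [[2,1],[1,1]]
Q^4 = (Q^2)² = [[5,3],[3,2]]
Q^8 = (Q^4)² = [[34,21],[21,13]]
Q^16 = (Q^8)² = [[457,417],[417,40]]
Q^32 = (Q^16)² = [[268,339],[339,499]]
Q^65 = (Q^32)²·Q = [[448,355],[355,93]]
F_65 mod 570 = Q^65[0][1] = 355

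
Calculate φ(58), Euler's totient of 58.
28

58 = 2 × 29
φ(n) = n × ∏(1 - 1/p) for each prime p dividing n
φ(58) = 58 × (1 - 1/2) × (1 - 1/29) = 28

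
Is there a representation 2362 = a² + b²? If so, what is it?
29² + 39² (a=29, b=39)

Factorization: 2362 = 2 × 1181
By Fermat: n is sum of two squares iff every prime p ≡ 3 (mod 4) appears to even power.
All primes ≡ 3 (mod 4) appear to even power.
Search a = 0, 1, 2, … for 2362 - a² a perfect square: first hit at a = 29: 2362 - 841 = 1521 = 39².
2362 = 29² + 39² = 841 + 1521 ✓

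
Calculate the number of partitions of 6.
11

p(n) counts ways to write n as a sum of positive integers (order ignored).
Examples: 6; 5 + 1; 4 + 2; 4 + 1 + 1; 3 + 3; ... (11 total)
p(6) = 11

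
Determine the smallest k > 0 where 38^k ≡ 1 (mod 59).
58

59 is prime, so ord(38) divides φ(59) = 58.
Divisors of 58: 1, 2, 29, 58.
Repeated squaring: 38^1 ≡ 38, 38^2 ≡ 28, 38^4 ≡ 17, 38^8 ≡ 53, 38^16 ≡ 36, 38^32 ≡ 57 (mod 59).
Test 38^d mod 59 for each divisor d in increasing order:
38^1 ≡ 38
38^2 ≡ 28
38^29 = 38^16·38^8·38^4·38^1 ≡ 58
38^58 = 38^32·38^16·38^8·38^2 ≡ 1  ← first divisor giving 1
The order is 58.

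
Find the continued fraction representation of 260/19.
[13; 1, 2, 6]

Euclidean algorithm steps:
260 = 13 × 19 + 13
19 = 1 × 13 + 6
13 = 2 × 6 + 1
6 = 6 × 1 + 0
Continued fraction: [13; 1, 2, 6]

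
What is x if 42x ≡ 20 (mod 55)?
x ≡ 45 (mod 55)

gcd(42, 55) = 1, which divides 20, so solutions exist.
Find 42^(-1) mod 55 by the extended Euclidean algorithm:
55 = 1 × 42 + 13  ⟹  13 = (1)·55 + (-1)·42
42 = 3 × 13 + 3  ⟹  3 = (-3)·55 + (4)·42
13 = 4 × 3 + 1  ⟹  1 = (13)·55 + (-17)·42
So (-17)·42 ≡ 1 (mod 55), i.e. 42^(-1) ≡ -17 ≡ 38 (mod 55).
x ≡ 38 × 20 = 760 ≡ 45 (mod 55).
Check: 42 × 45 = 1890 ≡ 20 (mod 55).
Unique solution: x ≡ 45 (mod 55)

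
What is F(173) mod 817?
260

Matrix identity: Q^n = [[F_(n+1), F_n], [F_n, F_(n-1)]] with Q = [[1,1],[1,0]].
n = 173 = 10101101₂. Square-and-multiply, entries mod 817:
Q^1 = [[1,1],[1,0]]
Q^2 = (Q^1)² = [[2,1],[1,1]]
Q^5 = (Q^2)²·Q = [[8,5],[5,3]]
Q^10 = (Q^5)² = [[89,55],[55,34]]
Q^21 = (Q^10)²·Q = [[554,325],[325,229]]
Q^43 = (Q^21)²·Q = [[344,773],[773,388]]
Q^86 = (Q^43)² = [[173,472],[472,518]]
Q^173 = (Q^86)²·Q = [[429,260],[260,169]]
F_173 mod 817 = Q^173[0][1] = 260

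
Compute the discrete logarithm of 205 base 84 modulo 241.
48

Baby-step giant-step with step n = ⌈√241⌉ = 16.
Baby steps 84^j mod 241 (j:value) for j=0..15: 0:1, 1:84, 2:67, 3:85, 4:151, 5:152, 6:236, 7:62, 8:147, 9:57, 10:209, 11:204, 12:25, 13:172, 14:229, 15:197.
Giant-step multiplier: 84^(-16) ≡ 84^(240-16) = 84^224 ≡ 119 (mod 241).
Giant steps γ_i = 205·119^i mod 241: γ_0=205, γ_1=54, γ_2=160, γ_3=1 (in table at j=0).
x = i·n + j = 3·16 + 0 = 48.
Check: 84^48 ≡ 205 (mod 241).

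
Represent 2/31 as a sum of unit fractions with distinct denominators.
1/16 + 1/496

Greedy algorithm:
2/31: ceiling(31/2) = 16, use 1/16
1/496: ceiling(496/1) = 496, use 1/496
Result: 2/31 = 1/16 + 1/496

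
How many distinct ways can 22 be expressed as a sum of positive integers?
1002

p(n) counts ways to write n as a sum of positive integers (order ignored).
Euler's pentagonal recurrence: p(k) = p(k-1) + p(k-2) - p(k-5) - p(k-7) + p(k-12) + p(k-15) - ... (offsets j(3j∓1)/2, signs ++--, p(0)=1, p(<0)=0).
DP table for k = 0..21: p(0)=1, p(1)=1, p(2)=2, p(3)=3, p(4)=5, p(5)=7, p(6)=11, p(7)=15, p(8)=22, p(9)=30, p(10)=42, p(11)=56, p(12)=77, p(13)=101, p(14)=135, p(15)=176, p(16)=231, p(17)=297, p(18)=385, p(19)=490, p(20)=627, p(21)=792.
Final step: p(22) = p(21) + p(20) - p(17) - p(15) + p(10) + p(7) - p(0)
= 792 + 627 - 297 - 176 + 42 + 15 - 1
= 1002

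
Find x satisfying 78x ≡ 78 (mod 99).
x ≡ 1 (mod 33)

gcd(78, 99) = 3, which divides 78, so solutions exist.
Divide through by 3: 26x ≡ 26 (mod 33).
Find 26^(-1) mod 33 by the extended Euclidean algorithm:
33 = 1 × 26 + 7  ⟹  7 = (1)·33 + (-1)·26
26 = 3 × 7 + 5  ⟹  5 = (-3)·33 + (4)·26
7 = 1 × 5 + 2  ⟹  2 = (4)·33 + (-5)·26
5 = 2 × 2 + 1  ⟹  1 = (-11)·33 + (14)·26
So (14)·26 ≡ 1 (mod 33), i.e. 26^(-1) ≡ 14 (mod 33).
x ≡ 14 × 26 = 364 ≡ 1 (mod 33).
Check: 78 × 1 = 78 ≡ 78 (mod 99).
x ≡ 1 (mod 33), giving 3 solutions mod 99.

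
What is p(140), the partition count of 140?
15065878135

p(n) counts ways to write n as a sum of positive integers (order ignored).
Euler's pentagonal recurrence: p(k) = p(k-1) + p(k-2) - p(k-5) - p(k-7) + p(k-12) + p(k-15) - ... (offsets j(3j∓1)/2, signs ++--, p(0)=1, p(<0)=0).
DP table for k = 0..139: p(0)=1, p(1)=1, p(2)=2, p(3)=3, p(4)=5, p(5)=7, p(6)=11, p(7)=15, p(8)=22, p(9)=30, p(10)=42, p(11)=56, p(12)=77, p(13)=101, p(14)=135, p(15)=176, p(16)=231, p(17)=297, p(18)=385, p(19)=490, p(20)=627, p(21)=792, p(22)=1002, p(23)=1255, p(24)=1575, p(25)=1958, p(26)=2436, p(27)=3010, p(28)=3718, p(29)=4565, p(30)=5604, p(31)=6842, p(32)=8349, p(33)=10143, p(34)=12310, p(35)=14883, p(36)=17977, p(37)=21637, p(38)=26015, p(39)=31185, p(40)=37338, p(41)=44583, p(42)=53174, p(43)=63261, p(44)=75175, p(45)=89134, p(46)=105558, p(47)=124754, p(48)=147273, p(49)=173525, p(50)=204226, p(51)=239943, p(52)=281589, p(53)=329931, p(54)=386155, p(55)=451276, p(56)=526823, p(57)=614154, p(58)=715220, p(59)=831820, p(60)=966467, p(61)=1121505, p(62)=1300156, p(63)=1505499, p(64)=1741630, p(65)=2012558, p(66)=2323520, p(67)=2679689, p(68)=3087735, p(69)=3554345, p(70)=4087968, p(71)=4697205, p(72)=5392783, p(73)=6185689, p(74)=7089500, p(75)=8118264, p(76)=9289091, p(77)=10619863, p(78)=12132164, p(79)=13848650, p(80)=15796476, p(81)=18004327, p(82)=20506255, p(83)=23338469, p(84)=26543660, p(85)=30167357, p(86)=34262962, p(87)=38887673, p(88)=44108109, p(89)=49995925, p(90)=56634173, p(91)=64112359, p(92)=72533807, p(93)=82010177, p(94)=92669720, p(95)=104651419, p(96)=118114304, p(97)=133230930, p(98)=150198136, p(99)=169229875, p(100)=190569292, p(101)=214481126, p(102)=241265379, p(103)=271248950, p(104)=304801365, p(105)=342325709, p(106)=384276336, p(107)=431149389, p(108)=483502844, p(109)=541946240, p(110)=607163746, p(111)=679903203, p(112)=761002156, p(113)=851376628, p(114)=952050665, p(115)=1064144451, p(116)=1188908248, p(117)=1327710076, p(118)=1482074143, p(119)=1653668665, p(120)=1844349560, p(121)=2056148051, p(122)=2291320912, p(123)=2552338241, p(124)=2841940500, p(125)=3163127352, p(126)=3519222692, p(127)=3913864295, p(128)=4351078600, p(129)=4835271870, p(130)=5371315400, p(131)=5964539504, p(132)=6620830889, p(133)=7346629512, p(134)=8149040695, p(135)=9035836076, p(136)=10015581680, p(137)=11097645016, p(138)=12292341831, p(139)=13610949895.
Final step: p(140) = p(139) + p(138) - p(135) - p(133) + p(128) + p(125) - p(118) - p(114) + p(105) + p(100) - p(89) - p(83) + p(70) + p(63) - p(48) - p(40) + p(23) + p(14)
= 13610949895 + 12292341831 - 9035836076 - 7346629512 + 4351078600 + 3163127352 - 1482074143 - 952050665 + 342325709 + 190569292 - 49995925 - 23338469 + 4087968 + 1505499 - 147273 - 37338 + 1255 + 135
= 15065878135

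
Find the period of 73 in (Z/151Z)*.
50

151 is prime, so ord(73) divides φ(151) = 150.
Divisors of 150: 1, 2, 3, 5, 6, 10, 15, 25, 30, 50, 75, 150.
Repeated squaring: 73^1 ≡ 73, 73^2 ≡ 44, 73^4 ≡ 124, 73^8 ≡ 125, 73^16 ≡ 72, 73^32 ≡ 50, 73^64 ≡ 84, 73^128 ≡ 110 (mod 151).
Test 73^d mod 151 for each divisor d in increasing order:
73^1 ≡ 73
73^2 ≡ 44
73^3 = 73^2·73^1 ≡ 41
73^5 = 73^4·73^1 ≡ 143
73^6 = 73^4·73^2 ≡ 20
73^10 = 73^8·73^2 ≡ 64
73^15 = 73^8·73^4·73^2·73^1 ≡ 92
73^25 = 73^16·73^8·73^1 ≡ 150
73^30 = 73^16·73^8·73^4·73^2 ≡ 8
73^50 = 73^32·73^16·73^2 ≡ 1  ← first divisor giving 1
The order is 50.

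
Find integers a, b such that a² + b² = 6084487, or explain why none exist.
Not possible

Factorization: 6084487 = 17 × 71^3
By Fermat: n is sum of two squares iff every prime p ≡ 3 (mod 4) appears to even power.
Prime(s) ≡ 3 (mod 4) with odd exponent: [(71, 3)]
Therefore 6084487 cannot be expressed as a² + b².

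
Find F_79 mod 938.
715

Matrix identity: Q^n = [[F_(n+1), F_n], [F_n, F_(n-1)]] with Q = [[1,1],[1,0]].
n = 79 = 1001111₂. Square-and-multiply, entries mod 938:
Q^1 = [[1,1],[1,0]]
Q^2 = (Q^1)² = [[2,1],[1,1]]
Q^4 = (Q^2)² = [[5,3],[3,2]]
Q^9 = (Q^4)²·Q = [[55,34],[34,21]]
Q^19 = (Q^9)²·Q = [[199,429],[429,708]]
Q^39 = (Q^19)²·Q = [[231,398],[398,771]]
Q^79 = (Q^39)²·Q = [[861,715],[715,146]]
F_79 mod 938 = Q^79[0][1] = 715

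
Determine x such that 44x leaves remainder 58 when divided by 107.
x ≡ 84 (mod 107)

gcd(44, 107) = 1, which divides 58, so solutions exist.
Find 44^(-1) mod 107 by the extended Euclidean algorithm:
107 = 2 × 44 + 19  ⟹  19 = (1)·107 + (-2)·44
44 = 2 × 19 + 6  ⟹  6 = (-2)·107 + (5)·44
19 = 3 × 6 + 1  ⟹  1 = (7)·107 + (-17)·44
So (-17)·44 ≡ 1 (mod 107), i.e. 44^(-1) ≡ -17 ≡ 90 (mod 107).
x ≡ 90 × 58 = 5220 ≡ 84 (mod 107).
Check: 44 × 84 = 3696 ≡ 58 (mod 107).
Unique solution: x ≡ 84 (mod 107)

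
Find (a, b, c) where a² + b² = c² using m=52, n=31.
(1743, 3224, 3665)

Euclid's formula: a = m² - n², b = 2mn, c = m² + n²
m = 52, n = 31
a = 52² - 31² = 2704 - 961 = 1743
b = 2 × 52 × 31 = 3224
c = 52² + 31² = 2704 + 961 = 3665
Verification: 1743² + 3224² = 3038049 + 10394176 = 13432225 = 3665² ✓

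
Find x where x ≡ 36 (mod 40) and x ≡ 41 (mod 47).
276

Using Chinese Remainder Theorem:
M = 40 × 47 = 1880
M1 = 47, M2 = 40
y1 = 47^(-1) mod 40 = 23
y2 = 40^(-1) mod 47 = 20
x = (36×47×23 + 41×40×20) mod 1880 = 276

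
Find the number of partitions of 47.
124754

p(n) counts ways to write n as a sum of positive integers (order ignored).
Euler's pentagonal recurrence: p(k) = p(k-1) + p(k-2) - p(k-5) - p(k-7) + p(k-12) + p(k-15) - ... (offsets j(3j∓1)/2, signs ++--, p(0)=1, p(<0)=0).
DP table for k = 0..46: p(0)=1, p(1)=1, p(2)=2, p(3)=3, p(4)=5, p(5)=7, p(6)=11, p(7)=15, p(8)=22, p(9)=30, p(10)=42, p(11)=56, p(12)=77, p(13)=101, p(14)=135, p(15)=176, p(16)=231, p(17)=297, p(18)=385, p(19)=490, p(20)=627, p(21)=792, p(22)=1002, p(23)=1255, p(24)=1575, p(25)=1958, p(26)=2436, p(27)=3010, p(28)=3718, p(29)=4565, p(30)=5604, p(31)=6842, p(32)=8349, p(33)=10143, p(34)=12310, p(35)=14883, p(36)=17977, p(37)=21637, p(38)=26015, p(39)=31185, p(40)=37338, p(41)=44583, p(42)=53174, p(43)=63261, p(44)=75175, p(45)=89134, p(46)=105558.
Final step: p(47) = p(46) + p(45) - p(42) - p(40) + p(35) + p(32) - p(25) - p(21) + p(12) + p(7)
= 105558 + 89134 - 53174 - 37338 + 14883 + 8349 - 1958 - 792 + 77 + 15
= 124754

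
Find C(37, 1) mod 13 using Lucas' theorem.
11

Using Lucas' theorem:
Write n=37 and k=1 in base 13:
n in base 13: [2, 11]
k in base 13: [0, 1]
C(37,1) mod 13 = ∏ C(n_i, k_i) mod 13
Digit binomials (mod 13): C(2,0) = 1; C(11,1) = 11
Product: 1 × 11 = 11 ≡ 11 (mod 13)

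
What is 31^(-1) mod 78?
73

gcd(31, 78) = 1, so the inverse exists.
Extended Euclidean algorithm on (78, 31):
78 = 2 × 31 + 16  ⟹  16 = (1)·78 + (-2)·31
31 = 1 × 16 + 15  ⟹  15 = (-1)·78 + (3)·31
16 = 1 × 15 + 1  ⟹  1 = (2)·78 + (-5)·31
So (-5)·31 ≡ 1 (mod 78), i.e. 31^(-1) ≡ -5 ≡ 73 (mod 78).
Check: 31 × 73 = 2263 ≡ 1 (mod 78)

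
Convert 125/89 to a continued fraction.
[1; 2, 2, 8, 2]

Euclidean algorithm steps:
125 = 1 × 89 + 36
89 = 2 × 36 + 17
36 = 2 × 17 + 2
17 = 8 × 2 + 1
2 = 2 × 1 + 0
Continued fraction: [1; 2, 2, 8, 2]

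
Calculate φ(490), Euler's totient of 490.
168

490 = 2 × 5 × 7^2
φ(n) = n × ∏(1 - 1/p) for each prime p dividing n
φ(490) = 490 × (1 - 1/2) × (1 - 1/5) × (1 - 1/7) = 168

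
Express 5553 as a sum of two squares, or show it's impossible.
48² + 57² (a=48, b=57)

Factorization: 5553 = 3^2 × 617
By Fermat: n is sum of two squares iff every prime p ≡ 3 (mod 4) appears to even power.
All primes ≡ 3 (mod 4) appear to even power.
Search a = 0, 1, 2, … for 5553 - a² a perfect square: first hit at a = 48: 5553 - 2304 = 3249 = 57².
5553 = 48² + 57² = 2304 + 3249 ✓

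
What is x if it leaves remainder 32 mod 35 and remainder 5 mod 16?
277

Using Chinese Remainder Theorem:
M = 35 × 16 = 560
M1 = 16, M2 = 35
y1 = 16^(-1) mod 35 = 11
y2 = 35^(-1) mod 16 = 11
x = (32×16×11 + 5×35×11) mod 560 = 277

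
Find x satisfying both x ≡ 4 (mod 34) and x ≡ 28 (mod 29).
956

Using Chinese Remainder Theorem:
M = 34 × 29 = 986
M1 = 29, M2 = 34
y1 = 29^(-1) mod 34 = 27
y2 = 34^(-1) mod 29 = 6
x = (4×29×27 + 28×34×6) mod 986 = 956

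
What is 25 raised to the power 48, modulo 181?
59

Repeated squaring. Binary of 48 = 110000.
25^1 ≡ 25 (mod 181); 25^2 ≡ 82 (mod 181); 25^4 ≡ 27 (mod 181); 25^8 ≡ 5 (mod 181); 25^16 ≡ 25 (mod 181); 25^32 ≡ 82 (mod 181)
25^48 = 25^16 × 25^32 ≡ 59 (mod 181)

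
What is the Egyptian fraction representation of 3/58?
1/20 + 1/580

Greedy algorithm:
3/58: ceiling(58/3) = 20, use 1/20
1/580: ceiling(580/1) = 580, use 1/580
Result: 3/58 = 1/20 + 1/580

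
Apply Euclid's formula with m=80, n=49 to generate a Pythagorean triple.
(3999, 7840, 8801)

Euclid's formula: a = m² - n², b = 2mn, c = m² + n²
m = 80, n = 49
a = 80² - 49² = 6400 - 2401 = 3999
b = 2 × 80 × 49 = 7840
c = 80² + 49² = 6400 + 2401 = 8801
Verification: 3999² + 7840² = 15992001 + 61465600 = 77457601 = 8801² ✓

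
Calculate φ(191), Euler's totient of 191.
190

191 = 191
φ(n) = n × ∏(1 - 1/p) for each prime p dividing n
φ(191) = 191 × (1 - 1/191) = 190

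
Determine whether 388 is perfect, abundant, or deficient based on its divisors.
deficient

Proper divisors of 388: sum = 1 + 2 + 4 + 97 + 194 = 298
Since 298 < 388, 388 is deficient.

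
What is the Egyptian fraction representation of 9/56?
1/7 + 1/56

Greedy algorithm:
9/56: ceiling(56/9) = 7, use 1/7
1/56: ceiling(56/1) = 56, use 1/56
Result: 9/56 = 1/7 + 1/56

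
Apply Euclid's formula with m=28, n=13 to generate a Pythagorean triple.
(615, 728, 953)

Euclid's formula: a = m² - n², b = 2mn, c = m² + n²
m = 28, n = 13
a = 28² - 13² = 784 - 169 = 615
b = 2 × 28 × 13 = 728
c = 28² + 13² = 784 + 169 = 953
Verification: 615² + 728² = 378225 + 529984 = 908209 = 953² ✓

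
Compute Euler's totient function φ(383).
382

383 = 383
φ(n) = n × ∏(1 - 1/p) for each prime p dividing n
φ(383) = 383 × (1 - 1/383) = 382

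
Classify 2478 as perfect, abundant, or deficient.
abundant

Proper divisors of 2478: sum = 1 + 2 + 3 + 6 + 7 + 14 + 21 + 42 + 59 + 118 + 177 + 354 + 413 + 826 + 1239 = 3282
Since 3282 > 2478, 2478 is abundant.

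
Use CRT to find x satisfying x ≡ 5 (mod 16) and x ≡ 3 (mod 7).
101

Using Chinese Remainder Theorem:
M = 16 × 7 = 112
M1 = 7, M2 = 16
y1 = 7^(-1) mod 16 = 7
y2 = 16^(-1) mod 7 = 4
x = (5×7×7 + 3×16×4) mod 112 = 101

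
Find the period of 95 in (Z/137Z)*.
136

137 is prime, so ord(95) divides φ(137) = 136.
Divisors of 136: 1, 2, 4, 8, 17, 34, 68, 136.
Repeated squaring: 95^1 ≡ 95, 95^2 ≡ 120, 95^4 ≡ 15, 95^8 ≡ 88, 95^16 ≡ 72, 95^32 ≡ 115, 95^64 ≡ 73, 95^128 ≡ 123 (mod 137).
Test 95^d mod 137 for each divisor d in increasing order:
95^1 ≡ 95
95^2 ≡ 120
95^4 ≡ 15
95^8 ≡ 88
95^17 = 95^16·95^1 ≡ 127
95^34 = 95^32·95^2 ≡ 100
95^68 = 95^64·95^4 ≡ 136
95^136 = 95^128·95^8 ≡ 1  ← first divisor giving 1
The order is 136.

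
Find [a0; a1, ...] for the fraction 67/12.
[5; 1, 1, 2, 2]

Euclidean algorithm steps:
67 = 5 × 12 + 7
12 = 1 × 7 + 5
7 = 1 × 5 + 2
5 = 2 × 2 + 1
2 = 2 × 1 + 0
Continued fraction: [5; 1, 1, 2, 2]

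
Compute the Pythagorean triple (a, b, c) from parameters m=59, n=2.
(3477, 236, 3485)

Euclid's formula: a = m² - n², b = 2mn, c = m² + n²
m = 59, n = 2
a = 59² - 2² = 3481 - 4 = 3477
b = 2 × 59 × 2 = 236
c = 59² + 2² = 3481 + 4 = 3485
Verification: 3477² + 236² = 12089529 + 55696 = 12145225 = 3485² ✓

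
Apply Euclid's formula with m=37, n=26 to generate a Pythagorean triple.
(693, 1924, 2045)

Euclid's formula: a = m² - n², b = 2mn, c = m² + n²
m = 37, n = 26
a = 37² - 26² = 1369 - 676 = 693
b = 2 × 37 × 26 = 1924
c = 37² + 26² = 1369 + 676 = 2045
Verification: 693² + 1924² = 480249 + 3701776 = 4182025 = 2045² ✓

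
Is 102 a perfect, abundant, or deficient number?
abundant

Proper divisors of 102: sum = 1 + 2 + 3 + 6 + 17 + 34 + 51 = 114
Since 114 > 102, 102 is abundant.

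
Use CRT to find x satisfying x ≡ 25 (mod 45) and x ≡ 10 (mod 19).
295

Using Chinese Remainder Theorem:
M = 45 × 19 = 855
M1 = 19, M2 = 45
y1 = 19^(-1) mod 45 = 19
y2 = 45^(-1) mod 19 = 11
x = (25×19×19 + 10×45×11) mod 855 = 295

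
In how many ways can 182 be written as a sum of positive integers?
819876908323

p(n) counts ways to write n as a sum of positive integers (order ignored).
Euler's pentagonal recurrence: p(k) = p(k-1) + p(k-2) - p(k-5) - p(k-7) + p(k-12) + p(k-15) - ... (offsets j(3j∓1)/2, signs ++--, p(0)=1, p(<0)=0).
DP table for k = 0..181: p(0)=1, p(1)=1, p(2)=2, p(3)=3, p(4)=5, p(5)=7, p(6)=11, p(7)=15, p(8)=22, p(9)=30, p(10)=42, p(11)=56, p(12)=77, p(13)=101, p(14)=135, p(15)=176, p(16)=231, p(17)=297, p(18)=385, p(19)=490, p(20)=627, p(21)=792, p(22)=1002, p(23)=1255, p(24)=1575, p(25)=1958, p(26)=2436, p(27)=3010, p(28)=3718, p(29)=4565, p(30)=5604, p(31)=6842, p(32)=8349, p(33)=10143, p(34)=12310, p(35)=14883, p(36)=17977, p(37)=21637, p(38)=26015, p(39)=31185, p(40)=37338, p(41)=44583, p(42)=53174, p(43)=63261, p(44)=75175, p(45)=89134, p(46)=105558, p(47)=124754, p(48)=147273, p(49)=173525, p(50)=204226, p(51)=239943, p(52)=281589, p(53)=329931, p(54)=386155, p(55)=451276, p(56)=526823, p(57)=614154, p(58)=715220, p(59)=831820, p(60)=966467, p(61)=1121505, p(62)=1300156, p(63)=1505499, p(64)=1741630, p(65)=2012558, p(66)=2323520, p(67)=2679689, p(68)=3087735, p(69)=3554345, p(70)=4087968, p(71)=4697205, p(72)=5392783, p(73)=6185689, p(74)=7089500, p(75)=8118264, p(76)=9289091, p(77)=10619863, p(78)=12132164, p(79)=13848650, p(80)=15796476, p(81)=18004327, p(82)=20506255, p(83)=23338469, p(84)=26543660, p(85)=30167357, p(86)=34262962, p(87)=38887673, p(88)=44108109, p(89)=49995925, p(90)=56634173, p(91)=64112359, p(92)=72533807, p(93)=82010177, p(94)=92669720, p(95)=104651419, p(96)=118114304, p(97)=133230930, p(98)=150198136, p(99)=169229875, p(100)=190569292, p(101)=214481126, p(102)=241265379, p(103)=271248950, p(104)=304801365, p(105)=342325709, p(106)=384276336, p(107)=431149389, p(108)=483502844, p(109)=541946240, p(110)=607163746, p(111)=679903203, p(112)=761002156, p(113)=851376628, p(114)=952050665, p(115)=1064144451, p(116)=1188908248, p(117)=1327710076, p(118)=1482074143, p(119)=1653668665, p(120)=1844349560, p(121)=2056148051, p(122)=2291320912, p(123)=2552338241, p(124)=2841940500, p(125)=3163127352, p(126)=3519222692, p(127)=3913864295, p(128)=4351078600, p(129)=4835271870, p(130)=5371315400, p(131)=5964539504, p(132)=6620830889, p(133)=7346629512, p(134)=8149040695, p(135)=9035836076, p(136)=10015581680, p(137)=11097645016, p(138)=12292341831, p(139)=13610949895, p(140)=15065878135, p(141)=16670689208, p(142)=18440293320, p(143)=20390982757, p(144)=22540654445, p(145)=24908858009, p(146)=27517052599, p(147)=30388671978, p(148)=33549419497, p(149)=37027355200, p(150)=40853235313, p(151)=45060624582, p(152)=49686288421, p(153)=54770336324, p(154)=60356673280, p(155)=66493182097, p(156)=73232243759, p(157)=80630964769, p(158)=88751778802, p(159)=97662728555, p(160)=107438159466, p(161)=118159068427, p(162)=129913904637, p(163)=142798995930, p(164)=156919475295, p(165)=172389800255, p(166)=189334822579, p(167)=207890420102, p(168)=228204732751, p(169)=250438925115, p(170)=274768617130, p(171)=301384802048, p(172)=330495499613, p(173)=362326859895, p(174)=397125074750, p(175)=435157697830, p(176)=476715857290, p(177)=522115831195, p(178)=571701605655, p(179)=625846753120, p(180)=684957390936, p(181)=749474411781.
Final step: p(182) = p(181) + p(180) - p(177) - p(175) + p(170) + p(167) - p(160) - p(156) + p(147) + p(142) - p(131) - p(125) + p(112) + p(105) - p(90) - p(82) + p(65) + p(56) - p(37) - p(27) + p(6)
= 749474411781 + 684957390936 - 522115831195 - 435157697830 + 274768617130 + 207890420102 - 107438159466 - 73232243759 + 30388671978 + 18440293320 - 5964539504 - 3163127352 + 761002156 + 342325709 - 56634173 - 20506255 + 2012558 + 526823 - 21637 - 3010 + 11
= 819876908323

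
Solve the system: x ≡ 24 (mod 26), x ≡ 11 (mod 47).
622

Using Chinese Remainder Theorem:
M = 26 × 47 = 1222
M1 = 47, M2 = 26
y1 = 47^(-1) mod 26 = 5
y2 = 26^(-1) mod 47 = 38
x = (24×47×5 + 11×26×38) mod 1222 = 622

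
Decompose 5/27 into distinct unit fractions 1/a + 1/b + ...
1/6 + 1/54

Greedy algorithm:
5/27: ceiling(27/5) = 6, use 1/6
1/54: ceiling(54/1) = 54, use 1/54
Result: 5/27 = 1/6 + 1/54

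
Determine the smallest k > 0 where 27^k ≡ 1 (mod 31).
10

31 is prime, so ord(27) divides φ(31) = 30.
Divisors of 30: 1, 2, 3, 5, 6, 10, 15, 30.
Repeated squaring: 27^1 ≡ 27, 27^2 ≡ 16, 27^4 ≡ 8, 27^8 ≡ 2, 27^16 ≡ 4 (mod 31).
Test 27^d mod 31 for each divisor d in increasing order:
27^1 ≡ 27
27^2 ≡ 16
27^3 = 27^2·27^1 ≡ 29
27^5 = 27^4·27^1 ≡ 30
27^6 = 27^4·27^2 ≡ 4
27^10 = 27^8·27^2 ≡ 1  ← first divisor giving 1
The order is 10.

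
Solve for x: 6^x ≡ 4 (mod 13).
10

Baby-step giant-step with step n = ⌈√13⌉ = 4.
Baby steps 6^j mod 13 (j:value) for j=0..3: 0:1, 1:6, 2:10, 3:8.
Giant-step multiplier: 6^(-4) ≡ 6^(12-4) = 6^8 ≡ 3 (mod 13).
Giant steps γ_i = 4·3^i mod 13: γ_0=4, γ_1=12, γ_2=10 (in table at j=2).
x = i·n + j = 2·4 + 2 = 10.
Check: 6^10 ≡ 4 (mod 13).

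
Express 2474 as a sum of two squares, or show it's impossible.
25² + 43² (a=25, b=43)

Factorization: 2474 = 2 × 1237
By Fermat: n is sum of two squares iff every prime p ≡ 3 (mod 4) appears to even power.
All primes ≡ 3 (mod 4) appear to even power.
Search a = 0, 1, 2, … for 2474 - a² a perfect square: first hit at a = 25: 2474 - 625 = 1849 = 43².
2474 = 25² + 43² = 625 + 1849 ✓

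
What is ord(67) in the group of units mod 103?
102

103 is prime, so ord(67) divides φ(103) = 102.
Divisors of 102: 1, 2, 3, 6, 17, 34, 51, 102.
Repeated squaring: 67^1 ≡ 67, 67^2 ≡ 60, 67^4 ≡ 98, 67^8 ≡ 25, 67^16 ≡ 7, 67^32 ≡ 49, 67^64 ≡ 32 (mod 103).
Test 67^d mod 103 for each divisor d in increasing order:
67^1 ≡ 67
67^2 ≡ 60
67^3 = 67^2·67^1 ≡ 3
67^6 = 67^4·67^2 ≡ 9
67^17 = 67^16·67^1 ≡ 57
67^34 = 67^32·67^2 ≡ 56
67^51 = 67^32·67^16·67^2·67^1 ≡ 102
67^102 = 67^64·67^32·67^4·67^2 ≡ 1  ← first divisor giving 1
The order is 102.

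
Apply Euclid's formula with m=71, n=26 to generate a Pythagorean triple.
(4365, 3692, 5717)

Euclid's formula: a = m² - n², b = 2mn, c = m² + n²
m = 71, n = 26
a = 71² - 26² = 5041 - 676 = 4365
b = 2 × 71 × 26 = 3692
c = 71² + 26² = 5041 + 676 = 5717
Verification: 4365² + 3692² = 19053225 + 13630864 = 32684089 = 5717² ✓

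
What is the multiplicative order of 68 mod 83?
41

83 is prime, so ord(68) divides φ(83) = 82.
Divisors of 82: 1, 2, 41, 82.
Repeated squaring: 68^1 ≡ 68, 68^2 ≡ 59, 68^4 ≡ 78, 68^8 ≡ 25, 68^16 ≡ 44, 68^32 ≡ 27, 68^64 ≡ 65 (mod 83).
Test 68^d mod 83 for each divisor d in increasing order:
68^1 ≡ 68
68^2 ≡ 59
68^41 = 68^32·68^8·68^1 ≡ 1  ← first divisor giving 1
The order is 41.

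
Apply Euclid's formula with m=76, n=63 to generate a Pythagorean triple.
(1807, 9576, 9745)

Euclid's formula: a = m² - n², b = 2mn, c = m² + n²
m = 76, n = 63
a = 76² - 63² = 5776 - 3969 = 1807
b = 2 × 76 × 63 = 9576
c = 76² + 63² = 5776 + 3969 = 9745
Verification: 1807² + 9576² = 3265249 + 91699776 = 94965025 = 9745² ✓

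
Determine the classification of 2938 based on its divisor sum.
deficient

Proper divisors of 2938: sum = 1 + 2 + 13 + 26 + 113 + 226 + 1469 = 1850
Since 1850 < 2938, 2938 is deficient.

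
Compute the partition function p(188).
1398341745571

p(n) counts ways to write n as a sum of positive integers (order ignored).
Euler's pentagonal recurrence: p(k) = p(k-1) + p(k-2) - p(k-5) - p(k-7) + p(k-12) + p(k-15) - ... (offsets j(3j∓1)/2, signs ++--, p(0)=1, p(<0)=0).
DP table for k = 0..187: p(0)=1, p(1)=1, p(2)=2, p(3)=3, p(4)=5, p(5)=7, p(6)=11, p(7)=15, p(8)=22, p(9)=30, p(10)=42, p(11)=56, p(12)=77, p(13)=101, p(14)=135, p(15)=176, p(16)=231, p(17)=297, p(18)=385, p(19)=490, p(20)=627, p(21)=792, p(22)=1002, p(23)=1255, p(24)=1575, p(25)=1958, p(26)=2436, p(27)=3010, p(28)=3718, p(29)=4565, p(30)=5604, p(31)=6842, p(32)=8349, p(33)=10143, p(34)=12310, p(35)=14883, p(36)=17977, p(37)=21637, p(38)=26015, p(39)=31185, p(40)=37338, p(41)=44583, p(42)=53174, p(43)=63261, p(44)=75175, p(45)=89134, p(46)=105558, p(47)=124754, p(48)=147273, p(49)=173525, p(50)=204226, p(51)=239943, p(52)=281589, p(53)=329931, p(54)=386155, p(55)=451276, p(56)=526823, p(57)=614154, p(58)=715220, p(59)=831820, p(60)=966467, p(61)=1121505, p(62)=1300156, p(63)=1505499, p(64)=1741630, p(65)=2012558, p(66)=2323520, p(67)=2679689, p(68)=3087735, p(69)=3554345, p(70)=4087968, p(71)=4697205, p(72)=5392783, p(73)=6185689, p(74)=7089500, p(75)=8118264, p(76)=9289091, p(77)=10619863, p(78)=12132164, p(79)=13848650, p(80)=15796476, p(81)=18004327, p(82)=20506255, p(83)=23338469, p(84)=26543660, p(85)=30167357, p(86)=34262962, p(87)=38887673, p(88)=44108109, p(89)=49995925, p(90)=56634173, p(91)=64112359, p(92)=72533807, p(93)=82010177, p(94)=92669720, p(95)=104651419, p(96)=118114304, p(97)=133230930, p(98)=150198136, p(99)=169229875, p(100)=190569292, p(101)=214481126, p(102)=241265379, p(103)=271248950, p(104)=304801365, p(105)=342325709, p(106)=384276336, p(107)=431149389, p(108)=483502844, p(109)=541946240, p(110)=607163746, p(111)=679903203, p(112)=761002156, p(113)=851376628, p(114)=952050665, p(115)=1064144451, p(116)=1188908248, p(117)=1327710076, p(118)=1482074143, p(119)=1653668665, p(120)=1844349560, p(121)=2056148051, p(122)=2291320912, p(123)=2552338241, p(124)=2841940500, p(125)=3163127352, p(126)=3519222692, p(127)=3913864295, p(128)=4351078600, p(129)=4835271870, p(130)=5371315400, p(131)=5964539504, p(132)=6620830889, p(133)=7346629512, p(134)=8149040695, p(135)=9035836076, p(136)=10015581680, p(137)=11097645016, p(138)=12292341831, p(139)=13610949895, p(140)=15065878135, p(141)=16670689208, p(142)=18440293320, p(143)=20390982757, p(144)=22540654445, p(145)=24908858009, p(146)=27517052599, p(147)=30388671978, p(148)=33549419497, p(149)=37027355200, p(150)=40853235313, p(151)=45060624582, p(152)=49686288421, p(153)=54770336324, p(154)=60356673280, p(155)=66493182097, p(156)=73232243759, p(157)=80630964769, p(158)=88751778802, p(159)=97662728555, p(160)=107438159466, p(161)=118159068427, p(162)=129913904637, p(163)=142798995930, p(164)=156919475295, p(165)=172389800255, p(166)=189334822579, p(167)=207890420102, p(168)=228204732751, p(169)=250438925115, p(170)=274768617130, p(171)=301384802048, p(172)=330495499613, p(173)=362326859895, p(174)=397125074750, p(175)=435157697830, p(176)=476715857290, p(177)=522115831195, p(178)=571701605655, p(179)=625846753120, p(180)=684957390936, p(181)=749474411781, p(182)=819876908323, p(183)=896684817527, p(184)=980462880430, p(185)=1071823774337, p(186)=1171432692373, p(187)=1280011042268.
Final step: p(188) = p(187) + p(186) - p(183) - p(181) + p(176) + p(173) - p(166) - p(162) + p(153) + p(148) - p(137) - p(131) + p(118) + p(111) - p(96) - p(88) + p(71) + p(62) - p(43) - p(33) + p(12) + p(1)
= 1280011042268 + 1171432692373 - 896684817527 - 749474411781 + 476715857290 + 362326859895 - 189334822579 - 129913904637 + 54770336324 + 33549419497 - 11097645016 - 5964539504 + 1482074143 + 679903203 - 118114304 - 44108109 + 4697205 + 1300156 - 63261 - 10143 + 77 + 1
= 1398341745571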